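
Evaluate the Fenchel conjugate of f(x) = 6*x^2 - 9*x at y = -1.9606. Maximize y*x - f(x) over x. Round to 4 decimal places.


f*(y) = sup_x {y*x - a*x^2 - b*x} = sup_x {(y-b)*x - a*x^2}
FOC: (y - b) - 2a*x = 0 => x* = (y - b)/(2a)
x* = (-1.9606 + 9)/(2*6) = 0.5866
f*(-1.9606) = (y-b)^2/(4a) = (-1.9606 + 9)^2/(4*6)
= 49.5532/24 = 2.0647


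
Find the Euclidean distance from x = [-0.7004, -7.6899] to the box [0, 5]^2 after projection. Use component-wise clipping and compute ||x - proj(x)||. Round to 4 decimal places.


Project each component onto [0, 5].
clip(-0.7004) = 0.0, clip(-7.6899) = 0.0
Projection = [0.0, 0.0]
Squared diffs: [0.4906, 59.1346]
Distance = sqrt(59.6252) = 7.7217


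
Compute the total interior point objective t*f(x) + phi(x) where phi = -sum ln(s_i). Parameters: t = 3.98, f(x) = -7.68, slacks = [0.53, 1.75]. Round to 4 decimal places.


Step 1: Compute log-barrier.
ln values: [-0.6349, 0.5596]
phi = -(-0.6349 + 0.5596) = 0.0753
Step 2: Compute augmented objective.
t*f(x) = 3.98*-7.68 = -30.5664
Total = -30.5664 + 0.0753 = -30.4911


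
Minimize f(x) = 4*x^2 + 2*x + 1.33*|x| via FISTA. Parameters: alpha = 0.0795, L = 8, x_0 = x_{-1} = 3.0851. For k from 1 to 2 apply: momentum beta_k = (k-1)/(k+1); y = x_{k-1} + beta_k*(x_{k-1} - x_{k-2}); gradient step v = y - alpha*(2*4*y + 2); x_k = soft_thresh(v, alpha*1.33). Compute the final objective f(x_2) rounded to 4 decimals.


FISTA on f(x) = 4*x^2 + 2*x + 1.33*|x|
L = 8, alpha = 0.0795
Iteration 1: beta = 0.0, y = 3.0851 + 0.0*(3.0851 - 3.0851) = 3.0851
  grad(y) = 26.6808, v = y - alpha*grad = 0.964
  prox(v) = soft_thresh(0.964, 0.1057) = 0.8582
Iteration 2: beta = 0.3333, y = 0.8582 + 0.3333*(0.8582 - 3.0851) = 0.116
  grad(y) = 2.9276, v = y - alpha*grad = -0.1168
  prox(v) = soft_thresh(-0.1168, 0.1057) = -0.0111
f(x_2) = 4*(-0.0111)^2 + 2*(-0.0111) + 1.33*|-0.0111| = -0.0069


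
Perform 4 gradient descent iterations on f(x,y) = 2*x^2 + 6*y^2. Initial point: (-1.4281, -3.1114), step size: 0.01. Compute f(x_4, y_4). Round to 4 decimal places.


Gradient descent on f(x,y) = 2*x^2 + 6*y^2.
Starting point: (-1.4281, -3.1114), alpha = 0.01
Step 1: grad_x = 2*2*-1.4281 = -5.7124, grad_y = 2*6*-3.1114 = -37.3368
  x_1 = -1.4281 - 0.01*-5.7124 = -1.371
  y_1 = -3.1114 - 0.01*-37.3368 = -2.738
Step 2: grad_x = 2*2*-1.371 = -5.4839, grad_y = 2*6*-2.738 = -32.8564
  x_2 = -1.371 - 0.01*-5.4839 = -1.3161
  y_2 = -2.738 - 0.01*-32.8564 = -2.4095
Step 3: grad_x = 2*2*-1.3161 = -5.2645, grad_y = 2*6*-2.4095 = -28.9136
  x_3 = -1.3161 - 0.01*-5.2645 = -1.2635
  y_3 = -2.4095 - 0.01*-28.9136 = -2.1203
Step 4: grad_x = 2*2*-1.2635 = -5.054, grad_y = 2*6*-2.1203 = -25.444
  x_4 = -1.2635 - 0.01*-5.054 = -1.213
  y_4 = -2.1203 - 0.01*-25.444 = -1.8659
f(-1.213, -1.8659) = 2*(-1.213)^2 + 6*(-1.8659)^2 = 23.8318


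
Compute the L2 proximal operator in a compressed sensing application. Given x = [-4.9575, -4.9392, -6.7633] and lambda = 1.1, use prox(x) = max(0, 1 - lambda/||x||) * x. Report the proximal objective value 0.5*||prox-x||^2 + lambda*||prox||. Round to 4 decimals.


Step 1: Compute ||x||.
||x|| = 9.7321
Step 2: Compute scaling factor.
scale = max(0, 1 - 1.1/9.7321) = 0.887
Step 3: prox(x) = [-4.3972, -4.3809, -5.9989]
||prox(x)|| = 8.6321
Step 4: Proximal objective.
0.5*||prox-x||^2 = 0.605
lambda*||prox|| = 9.4953
Total = 10.1004


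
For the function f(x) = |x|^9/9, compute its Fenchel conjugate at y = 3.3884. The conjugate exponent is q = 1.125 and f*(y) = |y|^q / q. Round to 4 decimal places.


The conjugate exponent q satisfies 1/p + 1/q = 1.
p = 9, so q = 9/(9 - 1) = 1.125
|y|^q = 3.3884^1.125 = 3.9468
f*(3.3884) = 3.9468 / 1.125 = 3.5083


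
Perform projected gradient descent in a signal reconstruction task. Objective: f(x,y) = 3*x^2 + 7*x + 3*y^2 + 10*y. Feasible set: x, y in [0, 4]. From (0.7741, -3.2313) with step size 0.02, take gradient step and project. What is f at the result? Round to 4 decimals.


Step 1: Compute gradient at (0.7741, -3.2313).
grad_x = 2*3*0.7741 + 7 = 11.6446
grad_y = 2*3*-3.2313 + 10 = -9.3878
Step 2: Gradient step.
x_raw = 0.7741 - 0.02*11.6446 = 0.5412
y_raw = -3.2313 - 0.02*-9.3878 = -3.0435
Step 3: Project onto [0, 4].
x_proj = clip(0.5412) = 0.5412
y_proj = clip(-3.0435) = 0.0
Step 4: Evaluate f.
f(0.5412, 0.0) = 4.6672


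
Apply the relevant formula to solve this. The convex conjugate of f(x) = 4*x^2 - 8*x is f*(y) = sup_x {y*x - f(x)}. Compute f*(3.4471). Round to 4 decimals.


f*(y) = sup_x {y*x - a*x^2 - b*x} = sup_x {(y-b)*x - a*x^2}
FOC: (y - b) - 2a*x = 0 => x* = (y - b)/(2a)
x* = (3.4471 + 8)/(2*4) = 1.4309
f*(3.4471) = (y-b)^2/(4a) = (3.4471 + 8)^2/(4*4)
= 131.0361/16 = 8.1898


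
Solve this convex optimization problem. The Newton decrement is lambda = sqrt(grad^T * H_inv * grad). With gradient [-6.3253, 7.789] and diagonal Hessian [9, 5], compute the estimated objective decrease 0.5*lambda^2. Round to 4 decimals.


Step 1: H is diagonal, so H^(-1) * g = [-0.7028, 1.5578].
Step 2: g^T H^(-1) g = sum_i g_i^2 / H_ii
  = (-6.3253)^2/9 + (7.789)^2/5
  = 4.4455 + 12.1337 = 16.5792
Step 3: Objective decrease = 0.5 * g^T H^(-1) g = 8.2896


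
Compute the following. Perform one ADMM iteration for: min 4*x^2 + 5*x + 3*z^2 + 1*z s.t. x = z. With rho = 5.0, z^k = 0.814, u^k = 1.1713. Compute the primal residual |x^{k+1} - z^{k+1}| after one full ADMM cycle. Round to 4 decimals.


ADMM iteration with rho = 5.0, z^k = 0.814, u^k = 1.1713
Step 1: x-update.
Minimize 4*x^2 + 5*x + (5.0/2)*(x - 0.814 + 1.1713)^2
FOC: (2*4 + 5.0)*x = -5 + 5.0*(0.814 - 1.1713)
x^{k+1} = -0.522
Step 2: z-update.
Minimize 3*z^2 + 1*z + (5.0/2)*(-0.522 - z + 1.1713)^2
FOC: (2*3 + 5.0)*z = -1 + 5.0*(-0.522 + 1.1713)
z^{k+1} = 0.2042
Step 3: u-update.
u^{k+1} = 1.1713 - 0.522 - 0.2042 = 0.4451
Step 4: Primal residual = |-0.522 - 0.2042| = 0.7262


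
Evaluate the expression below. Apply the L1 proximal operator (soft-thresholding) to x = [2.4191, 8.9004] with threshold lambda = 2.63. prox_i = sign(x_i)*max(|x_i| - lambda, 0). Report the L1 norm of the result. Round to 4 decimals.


Soft-thresholding with lambda = 2.63:
prox(2.4191) = sign(2.4191)*max(|2.4191| - 2.63, 0) = 0.0
prox(8.9004) = sign(8.9004)*max(|8.9004| - 2.63, 0) = 6.2704
prox(x) = [0.0, 6.2704]
||prox(x)||_1 = 0.0 + 6.2704 = 6.2704


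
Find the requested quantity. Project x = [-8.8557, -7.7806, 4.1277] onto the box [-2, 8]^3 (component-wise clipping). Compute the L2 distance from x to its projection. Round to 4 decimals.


Project each component onto [-2, 8].
clip(-8.8557) = -2.0, clip(-7.7806) = -2.0, clip(4.1277) = 4.1277
Projection = [-2.0, -2.0, 4.1277]
Squared diffs: [47.0006, 33.4153, 0.0]
Distance = sqrt(80.4159) = 8.9675


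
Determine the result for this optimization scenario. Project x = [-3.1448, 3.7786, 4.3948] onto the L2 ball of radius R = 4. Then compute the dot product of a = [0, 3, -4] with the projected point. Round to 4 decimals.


Step 1: Compute ||x|| (intermediates to 6 decimals).
||x|| = sqrt((-3.1448)^2 + 3.7786^2 + 4.3948^2) = 6.594077
Step 2: Project.
Since ||x|| > R, scale = R/||x|| = 4/6.594077 = 0.606605, proj(x) = scale * x
proj(x) = [-1.907651, 2.292118, 2.665908]
Step 3: Dot product.
a^T * proj(x) = 0*(-1.907651) + 3*2.292118 - 4*2.665908 = -3.7873


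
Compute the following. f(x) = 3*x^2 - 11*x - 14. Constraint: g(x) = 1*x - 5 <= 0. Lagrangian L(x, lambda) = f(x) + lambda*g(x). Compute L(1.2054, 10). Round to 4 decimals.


Step 1: Evaluate f(x).
f(1.2054) = 3*1.2054^2 - 11*1.2054 - 14 = -22.9004
Step 2: Evaluate g(x).
g(1.2054) = 1*1.2054 - 5 = -3.7946
Step 3: Compute Lagrangian.
L = -22.9004 + 10*-3.7946 = -60.8464


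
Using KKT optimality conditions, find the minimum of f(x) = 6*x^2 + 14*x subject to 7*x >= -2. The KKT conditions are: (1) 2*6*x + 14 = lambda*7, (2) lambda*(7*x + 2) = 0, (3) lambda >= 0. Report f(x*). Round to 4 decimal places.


Step 1: Try lambda = 0 (constraint inactive).
x_unc = -14/(2*6) = -1.1667
Check: 7*-1.1667 = -8.1669 < -2 -- violated!
Step 2: Constraint must be active: 7*x = -2
x* = -2/7 = -0.2857 (rounded; the exact value -2/7 is used below)
lambda = (2*6*(-2/7) + 14)/7 = 1.5102
Step 3: Compute optimal value.
f(x*) = 6*(-2/7)^2 + 14*(-2/7) = -3.5102


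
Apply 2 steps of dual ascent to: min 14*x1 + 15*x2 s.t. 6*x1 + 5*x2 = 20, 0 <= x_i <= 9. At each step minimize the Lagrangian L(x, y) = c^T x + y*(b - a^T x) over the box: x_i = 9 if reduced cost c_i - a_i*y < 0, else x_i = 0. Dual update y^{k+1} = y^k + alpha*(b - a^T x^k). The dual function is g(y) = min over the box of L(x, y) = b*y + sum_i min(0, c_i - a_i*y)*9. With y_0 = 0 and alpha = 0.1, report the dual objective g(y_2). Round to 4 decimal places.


Dual ascent for LP: min 14*x1 + 15*x2, 6*x1 + 5*x2 = 20, 0 <= x_i <= 9
Step 1: y^k = 0.0, reduced costs: (14.0, 15.0)
  x^k = (0.0, 0.0), subgradient = b - a^T x = 20.0
  y^{k+1} = 0.0 + 0.1*20.0 = 2.0
Step 2: y^k = 2.0, reduced costs: (2.0, 5.0)
  x^k = (0.0, 0.0), subgradient = b - a^T x = 20.0
  y^{k+1} = 2.0 + 0.1*20.0 = 4.0
Dual objective at y_2 = 4.0: reduced costs (-10.0, -5.0), box minimizer x = (9.0, 9.0)
g(y_2) = b*y + (c1 - a1*y)*x1 + (c2 - a2*y)*x2 = 20*4.0 + (-10.0)*9.0 + (-5.0)*9.0 = 80.0 - 90.0 - 45.0 = -55.0


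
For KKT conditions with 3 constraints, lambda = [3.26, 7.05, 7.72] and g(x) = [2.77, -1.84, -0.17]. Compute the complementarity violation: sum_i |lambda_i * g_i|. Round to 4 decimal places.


KKT complementary slackness check:
lambda_1 * g_1 = 3.26 * 2.77 = 9.0302
lambda_2 * g_2 = 7.05 * -1.84 = -12.972
lambda_3 * g_3 = 7.72 * -0.17 = -1.3124
Total violation = 9.0302 + 12.972 + 1.3124 = 23.3146


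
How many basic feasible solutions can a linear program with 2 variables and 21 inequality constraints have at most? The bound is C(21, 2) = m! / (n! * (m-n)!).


Each vertex corresponds to some choice of n active constraints out of m, so the number of vertices is at most C(m, n) = m! / (n!(m-n)!).
m = 21, n = 2
Numerator: 21 * 20
Denominator: 2! = 2
C(21, 2) = 210


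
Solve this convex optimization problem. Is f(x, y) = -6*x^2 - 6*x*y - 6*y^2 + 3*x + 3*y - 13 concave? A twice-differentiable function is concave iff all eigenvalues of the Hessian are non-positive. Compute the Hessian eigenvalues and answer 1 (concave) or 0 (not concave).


The Hessian of f(x,y) = -6*x^2 - 6*x*y - 6*y^2 + 3*x + 3*y - 13 is:
H = [[-12, -6], [-6, -12]]
Trace = -12 - 12 = -24
Determinant = -12*-12 - (-6)^2 = 108
Discriminant = (-24)^2 - 4*108 = 144.0
Eigenvalues: lambda_1 = -18.0, lambda_2 = -6.0
The function is concave.

1


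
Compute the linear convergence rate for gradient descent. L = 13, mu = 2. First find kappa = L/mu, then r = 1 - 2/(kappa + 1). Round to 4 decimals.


Step 1: Compute the condition number.
kappa = L/mu = 13/2 = 6.5
Step 2: Compute the convergence rate.
r = 1 - 2/(kappa + 1) = 1 - 2*mu/(L + mu) = (L - mu)/(L + mu) = 11/15 = 0.7333


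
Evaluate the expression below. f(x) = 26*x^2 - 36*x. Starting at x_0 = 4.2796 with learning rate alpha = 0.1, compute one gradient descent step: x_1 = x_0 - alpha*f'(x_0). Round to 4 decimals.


We compute the gradient at x_0 and apply the update.
f'(x) = 52*x - 36
f'(4.2796) = 52*4.2796 - 36 = 186.5392
x_1 = 4.2796 - 0.1*186.5392 = -14.3743


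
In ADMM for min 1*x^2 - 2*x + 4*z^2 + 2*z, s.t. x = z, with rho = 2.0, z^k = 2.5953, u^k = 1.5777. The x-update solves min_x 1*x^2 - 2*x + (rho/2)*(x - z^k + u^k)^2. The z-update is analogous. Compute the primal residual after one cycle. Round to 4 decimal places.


ADMM iteration with rho = 2.0, z^k = 2.5953, u^k = 1.5777
Step 1: x-update.
Minimize 1*x^2 - 2*x + (2.0/2)*(x - 2.5953 + 1.5777)^2
FOC: (2*1 + 2.0)*x = 2 + 2.0*(2.5953 - 1.5777)
x^{k+1} = 1.0088
Step 2: z-update.
Minimize 4*z^2 + 2*z + (2.0/2)*(1.0088 - z + 1.5777)^2
FOC: (2*4 + 2.0)*z = -2 + 2.0*(1.0088 + 1.5777)
z^{k+1} = 0.3173
Step 3: u-update.
u^{k+1} = 1.5777 + 1.0088 - 0.3173 = 2.2692
Step 4: Primal residual = |1.0088 - 0.3173| = 0.6915


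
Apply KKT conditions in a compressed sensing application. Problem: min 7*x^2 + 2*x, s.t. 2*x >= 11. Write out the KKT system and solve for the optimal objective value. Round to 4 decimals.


Step 1: Try lambda = 0 (constraint inactive).
x_unc = -2/(2*7) = -0.1429
Check: 2*-0.1429 = -0.2858 < 11 -- violated!
Step 2: Constraint must be active: 2*x = 11
x* = 11/2 = 5.5
lambda = (2*7*5.5 + 2)/2 = 39.5
Step 3: Compute optimal value.
f(x*) = 7*5.5^2 + 2*5.5 = 222.75


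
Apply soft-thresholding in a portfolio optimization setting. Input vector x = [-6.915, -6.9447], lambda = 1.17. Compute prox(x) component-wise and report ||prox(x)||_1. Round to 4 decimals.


Soft-thresholding with lambda = 1.17:
prox(-6.915) = sign(-6.915)*max(|-6.915| - 1.17, 0) = -5.745
prox(-6.9447) = sign(-6.9447)*max(|-6.9447| - 1.17, 0) = -5.7747
prox(x) = [-5.745, -5.7747]
||prox(x)||_1 = 5.745 + 5.7747 = 11.5197


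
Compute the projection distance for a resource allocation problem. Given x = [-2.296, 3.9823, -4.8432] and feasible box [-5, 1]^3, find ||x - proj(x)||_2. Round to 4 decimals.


Project each component onto [-5, 1].
clip(-2.296) = -2.296, clip(3.9823) = 1.0, clip(-4.8432) = -4.8432
Projection = [-2.296, 1.0, -4.8432]
Squared diffs: [0.0, 8.8941, 0.0]
Distance = sqrt(8.8941) = 2.9823


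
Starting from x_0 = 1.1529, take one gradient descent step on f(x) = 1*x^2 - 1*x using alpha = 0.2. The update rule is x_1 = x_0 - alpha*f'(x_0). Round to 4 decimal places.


We compute the gradient at x_0 and apply the update.
f'(x) = 2*x - 1
f'(1.1529) = 2*1.1529 - 1 = 1.3058
x_1 = 1.1529 - 0.2*1.3058 = 0.8917


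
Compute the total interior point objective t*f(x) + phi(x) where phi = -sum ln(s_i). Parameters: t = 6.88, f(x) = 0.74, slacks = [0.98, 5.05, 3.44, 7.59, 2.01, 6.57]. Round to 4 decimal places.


Step 1: Compute log-barrier.
ln values: [-0.0202, 1.6194, 1.2355, 2.0268, 0.6981, 1.8825]
phi = -(-0.0202 + 1.6194 + 1.2355 + 2.0268 + 0.6981 + 1.8825) = -7.4421
Step 2: Compute augmented objective.
t*f(x) = 6.88*0.74 = 5.0912
Total = 5.0912 - 7.4421 = -2.3509


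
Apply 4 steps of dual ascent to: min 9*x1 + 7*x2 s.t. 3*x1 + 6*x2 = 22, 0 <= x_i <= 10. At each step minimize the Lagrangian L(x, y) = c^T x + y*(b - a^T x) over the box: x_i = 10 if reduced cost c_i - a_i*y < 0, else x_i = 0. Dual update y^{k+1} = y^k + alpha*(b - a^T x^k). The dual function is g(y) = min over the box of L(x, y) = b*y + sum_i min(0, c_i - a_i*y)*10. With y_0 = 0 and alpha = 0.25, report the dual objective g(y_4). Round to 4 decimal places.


Dual ascent for LP: min 9*x1 + 7*x2, 3*x1 + 6*x2 = 22, 0 <= x_i <= 10
Step 1: y^k = 0.0, reduced costs: (9.0, 7.0)
  x^k = (0.0, 0.0), subgradient = b - a^T x = 22.0
  y^{k+1} = 0.0 + 0.25*22.0 = 5.5
Step 2: y^k = 5.5, reduced costs: (-7.5, -26.0)
  x^k = (10.0, 10.0), subgradient = b - a^T x = -68.0
  y^{k+1} = 5.5 + 0.25*-68.0 = -11.5
Step 3: y^k = -11.5, reduced costs: (43.5, 76.0)
  x^k = (0.0, 0.0), subgradient = b - a^T x = 22.0
  y^{k+1} = -11.5 + 0.25*22.0 = -6.0
Step 4: y^k = -6.0, reduced costs: (27.0, 43.0)
  x^k = (0.0, 0.0), subgradient = b - a^T x = 22.0
  y^{k+1} = -6.0 + 0.25*22.0 = -0.5
Dual objective at y_4 = -0.5: reduced costs (10.5, 10.0), box minimizer x = (0.0, 0.0)
g(y_4) = b*y + (c1 - a1*y)*x1 + (c2 - a2*y)*x2 = 22*(-0.5) + 10.5*0.0 + 10.0*0.0 = -11.0 + 0.0 + 0.0 = -11.0


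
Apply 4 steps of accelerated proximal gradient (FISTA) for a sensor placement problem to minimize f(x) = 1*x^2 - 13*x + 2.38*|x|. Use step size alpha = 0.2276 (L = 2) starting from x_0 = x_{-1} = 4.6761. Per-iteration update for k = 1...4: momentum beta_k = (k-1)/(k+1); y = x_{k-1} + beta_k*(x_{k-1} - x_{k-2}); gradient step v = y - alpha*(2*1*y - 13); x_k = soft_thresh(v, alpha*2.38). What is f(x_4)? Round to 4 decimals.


FISTA on f(x) = 1*x^2 - 13*x + 2.38*|x|
L = 2, alpha = 0.2276
Iteration 1: beta = 0.0, y = 4.6761 + 0.0*(4.6761 - 4.6761) = 4.6761
  grad(y) = -3.6478, v = y - alpha*grad = 5.5063
  prox(v) = soft_thresh(5.5063, 0.5417) = 4.9647
Iteration 2: beta = 0.3333, y = 4.9647 + 0.3333*(4.9647 - 4.6761) = 5.0608
  grad(y) = -2.8783, v = y - alpha*grad = 5.7159
  prox(v) = soft_thresh(5.7159, 0.5417) = 5.1743
Iteration 3: beta = 0.5, y = 5.1743 + 0.5*(5.1743 - 4.9647) = 5.2791
  grad(y) = -2.4419, v = y - alpha*grad = 5.8348
  prox(v) = soft_thresh(5.8348, 0.5417) = 5.2931
Iteration 4: beta = 0.6, y = 5.2931 + 0.6*(5.2931 - 5.1743) = 5.3645
  grad(y) = -2.2711, v = y - alpha*grad = 5.8814
  prox(v) = soft_thresh(5.8814, 0.5417) = 5.3397
f(x_4) = 1*5.3397^2 - 13*5.3397 + 2.38*|5.3397| = -28.1952


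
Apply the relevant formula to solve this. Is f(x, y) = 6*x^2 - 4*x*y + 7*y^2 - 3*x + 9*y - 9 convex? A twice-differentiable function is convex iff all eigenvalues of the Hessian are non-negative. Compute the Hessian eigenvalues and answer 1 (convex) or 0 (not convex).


The Hessian of f(x,y) = 6*x^2 - 4*x*y + 7*y^2 - 3*x + 9*y - 9 is:
H = [[12, -4], [-4, 14]]
Trace = 12 + 14 = 26
Determinant = 12*14 - (-4)^2 = 152
Discriminant = (26)^2 - 4*152 = 68.0
Eigenvalues: lambda_1 = 8.8769, lambda_2 = 17.1231
The function is convex.

1


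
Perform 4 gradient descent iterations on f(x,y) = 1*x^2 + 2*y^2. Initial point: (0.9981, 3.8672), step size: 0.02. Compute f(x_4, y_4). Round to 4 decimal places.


Gradient descent on f(x,y) = 1*x^2 + 2*y^2.
Starting point: (0.9981, 3.8672), alpha = 0.02
Step 1: grad_x = 2*1*0.9981 = 1.9962, grad_y = 2*2*3.8672 = 15.4688
  x_1 = 0.9981 - 0.02*1.9962 = 0.9582
  y_1 = 3.8672 - 0.02*15.4688 = 3.5578
Step 2: grad_x = 2*1*0.9582 = 1.9164, grad_y = 2*2*3.5578 = 14.2313
  x_2 = 0.9582 - 0.02*1.9164 = 0.9198
  y_2 = 3.5578 - 0.02*14.2313 = 3.2732
Step 3: grad_x = 2*1*0.9198 = 1.8397, grad_y = 2*2*3.2732 = 13.0928
  x_3 = 0.9198 - 0.02*1.8397 = 0.8831
  y_3 = 3.2732 - 0.02*13.0928 = 3.0113
Step 4: grad_x = 2*1*0.8831 = 1.7661, grad_y = 2*2*3.0113 = 12.0454
  x_4 = 0.8831 - 0.02*1.7661 = 0.8477
  y_4 = 3.0113 - 0.02*12.0454 = 2.7704
f(0.8477, 2.7704) = 1*0.8477^2 + 2*2.7704^2 = 16.0693


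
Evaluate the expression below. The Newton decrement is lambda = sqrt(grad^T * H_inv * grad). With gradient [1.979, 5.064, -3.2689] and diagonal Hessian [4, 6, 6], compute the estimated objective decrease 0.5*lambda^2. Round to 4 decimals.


Step 1: H is diagonal, so H^(-1) * g = [0.4948, 0.844, -0.5448].
Step 2: g^T H^(-1) g = sum_i g_i^2 / H_ii
  = (1.979)^2/4 + (5.064)^2/6 + (-3.2689)^2/6
  = 0.9791 + 4.274 + 1.781 = 7.0341
Step 3: Objective decrease = 0.5 * g^T H^(-1) g = 3.517


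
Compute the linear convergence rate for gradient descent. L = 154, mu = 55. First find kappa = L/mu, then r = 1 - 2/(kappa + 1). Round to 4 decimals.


Step 1: Compute the condition number.
kappa = L/mu = 154/55 = 2.8
Step 2: Compute the convergence rate.
r = 1 - 2/(kappa + 1) = 1 - 2*mu/(L + mu) = (L - mu)/(L + mu) = 99/209 = 0.4737


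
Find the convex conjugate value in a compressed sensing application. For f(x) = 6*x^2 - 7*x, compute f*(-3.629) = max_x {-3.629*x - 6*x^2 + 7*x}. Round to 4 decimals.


f*(y) = sup_x {y*x - a*x^2 - b*x} = sup_x {(y-b)*x - a*x^2}
FOC: (y - b) - 2a*x = 0 => x* = (y - b)/(2a)
x* = (-3.629 + 7)/(2*6) = 0.2809
f*(-3.629) = (y-b)^2/(4a) = (-3.629 + 7)^2/(4*6)
= 11.3636/24 = 0.4735


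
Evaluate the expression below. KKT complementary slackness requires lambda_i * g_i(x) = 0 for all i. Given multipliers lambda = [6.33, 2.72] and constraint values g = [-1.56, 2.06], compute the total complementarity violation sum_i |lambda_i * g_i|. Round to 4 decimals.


KKT complementary slackness check:
lambda_1 * g_1 = 6.33 * -1.56 = -9.8748
lambda_2 * g_2 = 2.72 * 2.06 = 5.6032
Total violation = 9.8748 + 5.6032 = 15.478


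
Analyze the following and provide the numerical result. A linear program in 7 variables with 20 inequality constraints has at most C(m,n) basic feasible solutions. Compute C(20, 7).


Each vertex corresponds to some choice of n active constraints out of m, so the number of vertices is at most C(m, n) = m! / (n!(m-n)!).
m = 20, n = 7
Numerator: 20 * 19 * 18 * 17 * 16 * 15 * 14
Denominator: 7! = 5040
C(20, 7) = 77520


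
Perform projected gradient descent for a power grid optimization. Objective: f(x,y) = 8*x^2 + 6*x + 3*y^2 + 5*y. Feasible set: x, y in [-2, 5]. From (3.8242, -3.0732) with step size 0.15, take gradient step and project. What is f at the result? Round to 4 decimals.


Step 1: Compute gradient at (3.8242, -3.0732).
grad_x = 2*8*3.8242 + 6 = 67.1872
grad_y = 2*3*-3.0732 + 5 = -13.4392
Step 2: Gradient step.
x_raw = 3.8242 - 0.15*67.1872 = -6.2539
y_raw = -3.0732 - 0.15*-13.4392 = -1.0573
Step 3: Project onto [-2, 5].
x_proj = clip(-6.2539) = -2.0
y_proj = clip(-1.0573) = -1.0573
Step 4: Evaluate f.
f(-2.0, -1.0573) = 18.0672


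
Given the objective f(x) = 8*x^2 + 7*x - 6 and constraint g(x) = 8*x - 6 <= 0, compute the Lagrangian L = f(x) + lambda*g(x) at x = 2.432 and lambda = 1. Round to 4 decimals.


Step 1: Evaluate f(x).
f(2.432) = 8*2.432^2 + 7*2.432 - 6 = 58.341
Step 2: Evaluate g(x).
g(2.432) = 8*2.432 - 6 = 13.456
Step 3: Compute Lagrangian.
L = 58.341 + 1*13.456 = 71.797


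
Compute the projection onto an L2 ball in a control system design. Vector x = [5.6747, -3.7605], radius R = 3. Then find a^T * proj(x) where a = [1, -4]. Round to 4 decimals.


Step 1: Compute ||x|| (intermediates to 6 decimals).
||x|| = sqrt(5.6747^2 + (-3.7605)^2) = 6.807612
Step 2: Project.
Since ||x|| > R, scale = R/||x|| = 3/6.807612 = 0.440683, proj(x) = scale * x
proj(x) = [2.500744, -1.657188]
Step 3: Dot product.
a^T * proj(x) = 1*2.500744 - 4*(-1.657188) = 9.1295


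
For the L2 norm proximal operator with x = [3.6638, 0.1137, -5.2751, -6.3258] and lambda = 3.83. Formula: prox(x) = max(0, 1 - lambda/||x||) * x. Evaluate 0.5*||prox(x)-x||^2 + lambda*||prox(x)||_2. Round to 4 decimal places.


Step 1: Compute ||x||.
||x|| = 9.0155
Step 2: Compute scaling factor.
scale = max(0, 1 - 3.83/9.0155) = 0.5752
Step 3: prox(x) = [2.1073, 0.0654, -3.0341, -3.6384]
||prox(x)|| = 5.1855
Step 4: Proximal objective.
0.5*||prox-x||^2 = 7.3345
lambda*||prox|| = 19.8605
Total = 27.1948


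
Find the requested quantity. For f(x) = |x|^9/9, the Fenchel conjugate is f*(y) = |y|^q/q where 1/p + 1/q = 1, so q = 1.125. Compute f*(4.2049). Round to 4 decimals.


The conjugate exponent q satisfies 1/p + 1/q = 1.
p = 9, so q = 9/(9 - 1) = 1.125
|y|^q = 4.2049^1.125 = 5.0318
f*(4.2049) = 5.0318 / 1.125 = 4.4727


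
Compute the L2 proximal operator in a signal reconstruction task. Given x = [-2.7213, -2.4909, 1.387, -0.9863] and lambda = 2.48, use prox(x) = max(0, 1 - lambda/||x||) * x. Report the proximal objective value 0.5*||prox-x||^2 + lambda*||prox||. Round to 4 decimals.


Step 1: Compute ||x||.
||x|| = 4.0628
Step 2: Compute scaling factor.
scale = max(0, 1 - 2.48/4.0628) = 0.3896
Step 3: prox(x) = [-1.0602, -0.9704, 0.5404, -0.3843]
||prox(x)|| = 1.5828
Step 4: Proximal objective.
0.5*||prox-x||^2 = 3.0752
lambda*||prox|| = 3.9253
Total = 7.0006


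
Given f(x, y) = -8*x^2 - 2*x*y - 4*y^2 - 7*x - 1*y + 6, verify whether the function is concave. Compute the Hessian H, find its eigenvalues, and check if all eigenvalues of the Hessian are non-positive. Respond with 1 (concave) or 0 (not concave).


The Hessian of f(x,y) = -8*x^2 - 2*x*y - 4*y^2 - 7*x - 1*y + 6 is:
H = [[-16, -2], [-2, -8]]
Trace = -16 - 8 = -24
Determinant = -16*-8 - (-2)^2 = 124
Discriminant = (-24)^2 - 4*124 = 80.0
Eigenvalues: lambda_1 = -16.4721, lambda_2 = -7.5279
The function is concave.

1


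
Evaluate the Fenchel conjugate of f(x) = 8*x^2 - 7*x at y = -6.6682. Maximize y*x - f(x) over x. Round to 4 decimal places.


f*(y) = sup_x {y*x - a*x^2 - b*x} = sup_x {(y-b)*x - a*x^2}
FOC: (y - b) - 2a*x = 0 => x* = (y - b)/(2a)
x* = (-6.6682 + 7)/(2*8) = 0.0207
f*(-6.6682) = (y-b)^2/(4a) = (-6.6682 + 7)^2/(4*8)
= 0.1101/32 = 0.0034


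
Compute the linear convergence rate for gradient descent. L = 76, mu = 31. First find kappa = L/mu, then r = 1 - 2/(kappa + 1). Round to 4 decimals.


Step 1: Compute the condition number.
kappa = L/mu = 76/31 = 2.4516
Step 2: Compute the convergence rate.
r = 1 - 2/(kappa + 1) = 1 - 2*mu/(L + mu) = (L - mu)/(L + mu) = 45/107 = 0.4206


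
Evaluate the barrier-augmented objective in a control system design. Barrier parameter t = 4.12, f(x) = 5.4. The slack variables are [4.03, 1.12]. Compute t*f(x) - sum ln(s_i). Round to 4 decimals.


Step 1: Compute log-barrier.
ln values: [1.3938, 0.1133]
phi = -(1.3938 + 0.1133) = -1.5071
Step 2: Compute augmented objective.
t*f(x) = 4.12*5.4 = 22.248
Total = 22.248 - 1.5071 = 20.7409


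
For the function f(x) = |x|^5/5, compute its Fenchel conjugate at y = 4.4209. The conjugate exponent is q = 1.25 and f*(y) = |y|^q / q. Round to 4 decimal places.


The conjugate exponent q satisfies 1/p + 1/q = 1.
p = 5, so q = 5/(5 - 1) = 1.25
|y|^q = 4.4209^1.25 = 6.4104
f*(4.4209) = 6.4104 / 1.25 = 5.1284


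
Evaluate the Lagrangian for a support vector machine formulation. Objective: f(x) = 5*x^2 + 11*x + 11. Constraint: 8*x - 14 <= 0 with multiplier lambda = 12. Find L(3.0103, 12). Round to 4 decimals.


Step 1: Evaluate f(x).
f(3.0103) = 5*3.0103^2 + 11*3.0103 + 11 = 89.4228
Step 2: Evaluate g(x).
g(3.0103) = 8*3.0103 - 14 = 10.0824
Step 3: Compute Lagrangian.
L = 89.4228 + 12*10.0824 = 210.4116


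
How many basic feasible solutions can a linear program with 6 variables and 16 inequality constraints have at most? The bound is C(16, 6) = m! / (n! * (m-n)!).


Each vertex corresponds to some choice of n active constraints out of m, so the number of vertices is at most C(m, n) = m! / (n!(m-n)!).
m = 16, n = 6
Numerator: 16 * 15 * 14 * 13 * 12 * 11
Denominator: 6! = 720
C(16, 6) = 8008


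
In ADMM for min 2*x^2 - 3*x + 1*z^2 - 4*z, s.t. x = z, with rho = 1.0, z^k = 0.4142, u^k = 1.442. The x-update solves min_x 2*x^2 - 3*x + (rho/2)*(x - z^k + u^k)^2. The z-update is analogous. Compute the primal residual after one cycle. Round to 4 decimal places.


ADMM iteration with rho = 1.0, z^k = 0.4142, u^k = 1.442
Step 1: x-update.
Minimize 2*x^2 - 3*x + (1.0/2)*(x - 0.4142 + 1.442)^2
FOC: (2*2 + 1.0)*x = 3 + 1.0*(0.4142 - 1.442)
x^{k+1} = 0.3944
Step 2: z-update.
Minimize 1*z^2 - 4*z + (1.0/2)*(0.3944 - z + 1.442)^2
FOC: (2*1 + 1.0)*z = 4 + 1.0*(0.3944 + 1.442)
z^{k+1} = 1.9455
Step 3: u-update.
u^{k+1} = 1.442 + 0.3944 - 1.9455 = -0.109
Step 4: Primal residual = |0.3944 - 1.9455| = 1.551


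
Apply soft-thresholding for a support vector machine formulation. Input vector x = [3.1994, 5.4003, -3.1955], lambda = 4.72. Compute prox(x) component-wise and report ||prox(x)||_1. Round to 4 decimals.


Soft-thresholding with lambda = 4.72:
prox(3.1994) = sign(3.1994)*max(|3.1994| - 4.72, 0) = 0.0
prox(5.4003) = sign(5.4003)*max(|5.4003| - 4.72, 0) = 0.6803
prox(-3.1955) = sign(-3.1955)*max(|-3.1955| - 4.72, 0) = 0.0
prox(x) = [0.0, 0.6803, 0.0]
||prox(x)||_1 = 0.0 + 0.6803 + 0.0 = 0.6803


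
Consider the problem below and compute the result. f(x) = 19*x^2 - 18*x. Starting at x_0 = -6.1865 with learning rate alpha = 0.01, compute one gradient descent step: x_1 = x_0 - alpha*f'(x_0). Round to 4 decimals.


We compute the gradient at x_0 and apply the update.
f'(x) = 38*x - 18
f'(-6.1865) = 38*-6.1865 - 18 = -253.087
x_1 = -6.1865 - 0.01*-253.087 = -3.6556


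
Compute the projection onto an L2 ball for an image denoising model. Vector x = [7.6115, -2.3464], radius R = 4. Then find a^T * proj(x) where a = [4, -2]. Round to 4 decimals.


Step 1: Compute ||x|| (intermediates to 6 decimals).
||x|| = sqrt(7.6115^2 + (-2.3464)^2) = 7.964956
Step 2: Project.
Since ||x|| > R, scale = R/||x|| = 4/7.964956 = 0.5022, proj(x) = scale * x
proj(x) = [3.822495, -1.178362]
Step 3: Dot product.
a^T * proj(x) = 4*3.822495 - 2*(-1.178362) = 17.6467


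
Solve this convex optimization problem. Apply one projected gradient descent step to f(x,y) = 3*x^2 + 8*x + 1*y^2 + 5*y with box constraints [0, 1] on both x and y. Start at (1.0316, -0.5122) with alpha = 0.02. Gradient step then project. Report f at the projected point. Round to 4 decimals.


Step 1: Compute gradient at (1.0316, -0.5122).
grad_x = 2*3*1.0316 + 8 = 14.1896
grad_y = 2*1*-0.5122 + 5 = 3.9756
Step 2: Gradient step.
x_raw = 1.0316 - 0.02*14.1896 = 0.7478
y_raw = -0.5122 - 0.02*3.9756 = -0.5917
Step 3: Project onto [0, 1].
x_proj = clip(0.7478) = 0.7478
y_proj = clip(-0.5917) = 0.0
Step 4: Evaluate f.
f(0.7478, 0.0) = 7.6601


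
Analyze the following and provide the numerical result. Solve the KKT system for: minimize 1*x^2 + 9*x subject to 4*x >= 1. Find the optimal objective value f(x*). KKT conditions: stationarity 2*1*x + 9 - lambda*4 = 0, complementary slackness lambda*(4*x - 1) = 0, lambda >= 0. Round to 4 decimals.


Step 1: Try lambda = 0 (constraint inactive).
x_unc = -9/(2*1) = -4.5
Check: 4*-4.5 = -18.0 < 1 -- violated!
Step 2: Constraint must be active: 4*x = 1
x* = 1/4 = 0.25
lambda = (2*1*0.25 + 9)/4 = 2.375
Step 3: Compute optimal value.
f(x*) = 1*0.25^2 + 9*0.25 = 2.3125


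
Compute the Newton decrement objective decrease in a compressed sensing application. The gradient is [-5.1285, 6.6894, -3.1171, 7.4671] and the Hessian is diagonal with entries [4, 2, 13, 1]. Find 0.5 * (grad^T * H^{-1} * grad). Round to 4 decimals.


Step 1: H is diagonal, so H^(-1) * g = [-1.2821, 3.3447, -0.2398, 7.4671].
Step 2: g^T H^(-1) g = sum_i g_i^2 / H_ii
  = (-5.1285)^2/4 + (6.6894)^2/2 + (-3.1171)^2/13 + (7.4671)^2/1
  = 6.5754 + 22.374 + 0.7474 + 55.7576 = 85.4544
Step 3: Objective decrease = 0.5 * g^T H^(-1) g = 42.7272


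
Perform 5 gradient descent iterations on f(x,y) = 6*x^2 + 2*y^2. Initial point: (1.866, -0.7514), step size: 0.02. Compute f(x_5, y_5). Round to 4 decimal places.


Gradient descent on f(x,y) = 6*x^2 + 2*y^2.
Starting point: (1.866, -0.7514), alpha = 0.02
Step 1: grad_x = 2*6*1.866 = 22.392, grad_y = 2*2*-0.7514 = -3.0056
  x_1 = 1.866 - 0.02*22.392 = 1.4182
  y_1 = -0.7514 - 0.02*-3.0056 = -0.6913
Step 2: grad_x = 2*6*1.4182 = 17.0179, grad_y = 2*2*-0.6913 = -2.7652
  x_2 = 1.4182 - 0.02*17.0179 = 1.0778
  y_2 = -0.6913 - 0.02*-2.7652 = -0.636
Step 3: grad_x = 2*6*1.0778 = 12.9336, grad_y = 2*2*-0.636 = -2.5439
  x_3 = 1.0778 - 0.02*12.9336 = 0.8191
  y_3 = -0.636 - 0.02*-2.5439 = -0.5851
Step 4: grad_x = 2*6*0.8191 = 9.8296, grad_y = 2*2*-0.5851 = -2.3404
  x_4 = 0.8191 - 0.02*9.8296 = 0.6225
  y_4 = -0.5851 - 0.02*-2.3404 = -0.5383
Step 5: grad_x = 2*6*0.6225 = 7.4705, grad_y = 2*2*-0.5383 = -2.1532
  x_5 = 0.6225 - 0.02*7.4705 = 0.4731
  y_5 = -0.5383 - 0.02*-2.1532 = -0.4952
f(0.4731, -0.4952) = 6*0.4731^2 + 2*(-0.4952)^2 = 1.8336


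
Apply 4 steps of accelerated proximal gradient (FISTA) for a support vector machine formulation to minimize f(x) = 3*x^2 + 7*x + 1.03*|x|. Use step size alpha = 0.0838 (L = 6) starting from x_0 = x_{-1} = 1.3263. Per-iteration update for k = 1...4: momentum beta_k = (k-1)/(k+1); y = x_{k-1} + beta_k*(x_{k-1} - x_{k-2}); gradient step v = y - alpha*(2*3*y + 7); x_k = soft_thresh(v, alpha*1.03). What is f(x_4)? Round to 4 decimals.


FISTA on f(x) = 3*x^2 + 7*x + 1.03*|x|
L = 6, alpha = 0.0838
Iteration 1: beta = 0.0, y = 1.3263 + 0.0*(1.3263 - 1.3263) = 1.3263
  grad(y) = 14.9578, v = y - alpha*grad = 0.0728
  prox(v) = soft_thresh(0.0728, 0.0863) = 0.0
Iteration 2: beta = 0.3333, y = 0.0 + 0.3333*(0.0 - 1.3263) = -0.4421
  grad(y) = 4.3474, v = y - alpha*grad = -0.8064
  prox(v) = soft_thresh(-0.8064, 0.0863) = -0.7201
Iteration 3: beta = 0.5, y = -0.7201 + 0.5*(-0.7201 - 0.0) = -1.0801
  grad(y) = 0.5191, v = y - alpha*grad = -1.1236
  prox(v) = soft_thresh(-1.1236, 0.0863) = -1.0373
Iteration 4: beta = 0.6, y = -1.0373 + 0.6*(-1.0373 + 0.7201) = -1.2277
  grad(y) = -0.3661, v = y - alpha*grad = -1.197
  prox(v) = soft_thresh(-1.197, 0.0863) = -1.1107
f(x_4) = 3*(-1.1107)^2 + 7*(-1.1107) + 1.03*|-1.1107| = -2.9299


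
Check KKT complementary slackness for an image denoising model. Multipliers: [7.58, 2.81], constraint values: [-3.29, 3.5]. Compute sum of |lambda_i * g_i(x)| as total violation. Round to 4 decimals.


KKT complementary slackness check:
lambda_1 * g_1 = 7.58 * -3.29 = -24.9382
lambda_2 * g_2 = 2.81 * 3.5 = 9.835
Total violation = 24.9382 + 9.835 = 34.7732


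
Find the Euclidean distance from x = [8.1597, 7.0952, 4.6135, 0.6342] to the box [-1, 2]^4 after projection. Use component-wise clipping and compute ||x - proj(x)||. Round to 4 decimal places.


Project each component onto [-1, 2].
clip(8.1597) = 2.0, clip(7.0952) = 2.0, clip(4.6135) = 2.0, clip(0.6342) = 0.6342
Projection = [2.0, 2.0, 2.0, 0.6342]
Squared diffs: [37.9419, 25.9611, 6.8304, 0.0]
Distance = sqrt(70.7334) = 8.4103


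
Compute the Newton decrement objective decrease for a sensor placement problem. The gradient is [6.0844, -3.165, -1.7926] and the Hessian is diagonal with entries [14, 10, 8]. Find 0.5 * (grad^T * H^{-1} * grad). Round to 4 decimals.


Step 1: H is diagonal, so H^(-1) * g = [0.4346, -0.3165, -0.2241].
Step 2: g^T H^(-1) g = sum_i g_i^2 / H_ii
  = (6.0844)^2/14 + (-3.165)^2/10 + (-1.7926)^2/8
  = 2.6443 + 1.0017 + 0.4017 = 4.0477
Step 3: Objective decrease = 0.5 * g^T H^(-1) g = 2.0238


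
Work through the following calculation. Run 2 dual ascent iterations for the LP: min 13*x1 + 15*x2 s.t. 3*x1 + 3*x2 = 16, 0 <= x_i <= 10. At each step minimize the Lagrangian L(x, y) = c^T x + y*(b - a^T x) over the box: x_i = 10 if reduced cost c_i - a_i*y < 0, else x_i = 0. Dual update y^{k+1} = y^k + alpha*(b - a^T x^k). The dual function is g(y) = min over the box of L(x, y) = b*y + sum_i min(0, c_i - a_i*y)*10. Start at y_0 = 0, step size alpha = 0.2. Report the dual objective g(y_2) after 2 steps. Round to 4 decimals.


Dual ascent for LP: min 13*x1 + 15*x2, 3*x1 + 3*x2 = 16, 0 <= x_i <= 10
Step 1: y^k = 0.0, reduced costs: (13.0, 15.0)
  x^k = (0.0, 0.0), subgradient = b - a^T x = 16.0
  y^{k+1} = 0.0 + 0.2*16.0 = 3.2
Step 2: y^k = 3.2, reduced costs: (3.4, 5.4)
  x^k = (0.0, 0.0), subgradient = b - a^T x = 16.0
  y^{k+1} = 3.2 + 0.2*16.0 = 6.4
Dual objective at y_2 = 6.4: reduced costs (-6.2, -4.2), box minimizer x = (10.0, 10.0)
g(y_2) = b*y + (c1 - a1*y)*x1 + (c2 - a2*y)*x2 = 16*6.4 + (-6.2)*10.0 + (-4.2)*10.0 = 102.4 - 62.0 - 42.0 = -1.6


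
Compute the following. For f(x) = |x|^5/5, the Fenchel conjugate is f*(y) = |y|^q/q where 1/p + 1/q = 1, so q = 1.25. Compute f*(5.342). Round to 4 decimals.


The conjugate exponent q satisfies 1/p + 1/q = 1.
p = 5, so q = 5/(5 - 1) = 1.25
|y|^q = 5.342^1.25 = 8.1214
f*(5.342) = 8.1214 / 1.25 = 6.4971


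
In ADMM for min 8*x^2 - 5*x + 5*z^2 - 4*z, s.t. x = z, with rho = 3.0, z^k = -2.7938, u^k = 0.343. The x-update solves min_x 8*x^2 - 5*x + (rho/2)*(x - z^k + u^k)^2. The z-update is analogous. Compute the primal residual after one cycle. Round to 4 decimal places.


ADMM iteration with rho = 3.0, z^k = -2.7938, u^k = 0.343
Step 1: x-update.
Minimize 8*x^2 - 5*x + (3.0/2)*(x + 2.7938 + 0.343)^2
FOC: (2*8 + 3.0)*x = 5 + 3.0*(-2.7938 - 0.343)
x^{k+1} = -0.2321
Step 2: z-update.
Minimize 5*z^2 - 4*z + (3.0/2)*(-0.2321 - z + 0.343)^2
FOC: (2*5 + 3.0)*z = 4 + 3.0*(-0.2321 + 0.343)
z^{k+1} = 0.3333
Step 3: u-update.
u^{k+1} = 0.343 - 0.2321 - 0.3333 = -0.2224
Step 4: Primal residual = |-0.2321 - 0.3333| = 0.5654


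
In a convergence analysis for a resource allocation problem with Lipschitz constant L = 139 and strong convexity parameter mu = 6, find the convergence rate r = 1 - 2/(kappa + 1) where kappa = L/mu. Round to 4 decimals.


Step 1: Compute the condition number.
kappa = L/mu = 139/6 = 23.1667
Step 2: Compute the convergence rate.
r = 1 - 2/(kappa + 1) = 1 - 2*mu/(L + mu) = (L - mu)/(L + mu) = 133/145 = 0.9172


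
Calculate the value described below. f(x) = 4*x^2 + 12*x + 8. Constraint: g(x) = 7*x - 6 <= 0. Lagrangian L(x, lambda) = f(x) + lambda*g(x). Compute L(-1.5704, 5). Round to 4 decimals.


Step 1: Evaluate f(x).
f(-1.5704) = 4*(-1.5704)^2 + 12*(-1.5704) + 8 = -0.9802
Step 2: Evaluate g(x).
g(-1.5704) = 7*-1.5704 - 6 = -16.9928
Step 3: Compute Lagrangian.
L = -0.9802 + 5*-16.9928 = -85.9442


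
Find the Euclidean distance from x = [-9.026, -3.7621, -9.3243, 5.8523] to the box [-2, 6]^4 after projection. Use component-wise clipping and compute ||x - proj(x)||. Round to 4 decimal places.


Project each component onto [-2, 6].
clip(-9.026) = -2.0, clip(-3.7621) = -2.0, clip(-9.3243) = -2.0, clip(5.8523) = 5.8523
Projection = [-2.0, -2.0, -2.0, 5.8523]
Squared diffs: [49.3647, 3.105, 53.6454, 0.0]
Distance = sqrt(106.1151) = 10.3012


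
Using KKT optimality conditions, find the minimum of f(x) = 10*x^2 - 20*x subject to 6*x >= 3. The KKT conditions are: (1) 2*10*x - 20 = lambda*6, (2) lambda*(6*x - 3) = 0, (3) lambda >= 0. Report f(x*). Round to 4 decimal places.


Step 1: Try lambda = 0 (constraint inactive).
Stationarity: 2*10*x - 20 = 0
x* = 20/(2*10) = 1.0
Check constraint: 6*1.0 = 6.0 >= 3 -- satisfied.
Step 2: Compute optimal value.
f(x*) = 10*1.0^2 - 20*1.0 = -10.0


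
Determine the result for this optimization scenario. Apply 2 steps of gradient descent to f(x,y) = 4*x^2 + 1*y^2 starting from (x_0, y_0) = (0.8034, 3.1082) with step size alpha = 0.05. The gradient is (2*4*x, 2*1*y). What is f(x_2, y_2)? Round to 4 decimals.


Gradient descent on f(x,y) = 4*x^2 + 1*y^2.
Starting point: (0.8034, 3.1082), alpha = 0.05
Step 1: grad_x = 2*4*0.8034 = 6.4272, grad_y = 2*1*3.1082 = 6.2164
  x_1 = 0.8034 - 0.05*6.4272 = 0.482
  y_1 = 3.1082 - 0.05*6.2164 = 2.7974
Step 2: grad_x = 2*4*0.482 = 3.8563, grad_y = 2*1*2.7974 = 5.5948
  x_2 = 0.482 - 0.05*3.8563 = 0.2892
  y_2 = 2.7974 - 0.05*5.5948 = 2.5176
f(0.2892, 2.5176) = 4*0.2892^2 + 1*2.5176^2 = 6.6731


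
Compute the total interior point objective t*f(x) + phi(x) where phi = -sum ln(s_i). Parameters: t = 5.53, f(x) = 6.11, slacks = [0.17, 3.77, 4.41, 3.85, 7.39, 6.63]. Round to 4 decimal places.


Step 1: Compute log-barrier.
ln values: [-1.772, 1.3271, 1.4839, 1.3481, 2.0001, 1.8916]
phi = -(-1.772 + 1.3271 + 1.4839 + 1.3481 + 2.0001 + 1.8916) = -6.2788
Step 2: Compute augmented objective.
t*f(x) = 5.53*6.11 = 33.7883
Total = 33.7883 - 6.2788 = 27.5095


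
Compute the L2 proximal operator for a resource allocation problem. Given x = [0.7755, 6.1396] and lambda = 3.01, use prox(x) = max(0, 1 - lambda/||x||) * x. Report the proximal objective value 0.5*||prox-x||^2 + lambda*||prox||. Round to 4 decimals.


Step 1: Compute ||x||.
||x|| = 6.1884
Step 2: Compute scaling factor.
scale = max(0, 1 - 3.01/6.1884) = 0.5136
Step 3: prox(x) = [0.3983, 3.1533]
||prox(x)|| = 3.1784
Step 4: Proximal objective.
0.5*||prox-x||^2 = 4.5301
lambda*||prox|| = 9.567
Total = 14.097


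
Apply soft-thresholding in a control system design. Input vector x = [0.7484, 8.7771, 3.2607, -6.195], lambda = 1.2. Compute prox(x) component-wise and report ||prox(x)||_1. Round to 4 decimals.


Soft-thresholding with lambda = 1.2:
prox(0.7484) = sign(0.7484)*max(|0.7484| - 1.2, 0) = 0.0
prox(8.7771) = sign(8.7771)*max(|8.7771| - 1.2, 0) = 7.5771
prox(3.2607) = sign(3.2607)*max(|3.2607| - 1.2, 0) = 2.0607
prox(-6.195) = sign(-6.195)*max(|-6.195| - 1.2, 0) = -4.995
prox(x) = [0.0, 7.5771, 2.0607, -4.995]
||prox(x)||_1 = 0.0 + 7.5771 + 2.0607 + 4.995 = 14.6328


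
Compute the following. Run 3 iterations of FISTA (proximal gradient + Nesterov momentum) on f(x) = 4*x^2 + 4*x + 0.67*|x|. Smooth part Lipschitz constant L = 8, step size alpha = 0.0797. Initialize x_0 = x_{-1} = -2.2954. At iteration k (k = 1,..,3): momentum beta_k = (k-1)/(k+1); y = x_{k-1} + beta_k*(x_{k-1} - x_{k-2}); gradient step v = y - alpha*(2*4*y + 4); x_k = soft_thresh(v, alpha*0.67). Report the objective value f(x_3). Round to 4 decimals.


FISTA on f(x) = 4*x^2 + 4*x + 0.67*|x|
L = 8, alpha = 0.0797
Iteration 1: beta = 0.0, y = -2.2954 + 0.0*(-2.2954 + 2.2954) = -2.2954
  grad(y) = -14.3632, v = y - alpha*grad = -1.1507
  prox(v) = soft_thresh(-1.1507, 0.0534) = -1.0973
Iteration 2: beta = 0.3333, y = -1.0973 + 0.3333*(-1.0973 + 2.2954) = -0.6979
  grad(y) = -1.583, v = y - alpha*grad = -0.5717
  prox(v) = soft_thresh(-0.5717, 0.0534) = -0.5183
Iteration 3: beta = 0.5, y = -0.5183 + 0.5*(-0.5183 + 1.0973) = -0.2288
  grad(y) = 2.1693, v = y - alpha*grad = -0.4017
  prox(v) = soft_thresh(-0.4017, 0.0534) = -0.3483
f(x_3) = 4*(-0.3483)^2 + 4*(-0.3483) + 0.67*|-0.3483| = -0.6746
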